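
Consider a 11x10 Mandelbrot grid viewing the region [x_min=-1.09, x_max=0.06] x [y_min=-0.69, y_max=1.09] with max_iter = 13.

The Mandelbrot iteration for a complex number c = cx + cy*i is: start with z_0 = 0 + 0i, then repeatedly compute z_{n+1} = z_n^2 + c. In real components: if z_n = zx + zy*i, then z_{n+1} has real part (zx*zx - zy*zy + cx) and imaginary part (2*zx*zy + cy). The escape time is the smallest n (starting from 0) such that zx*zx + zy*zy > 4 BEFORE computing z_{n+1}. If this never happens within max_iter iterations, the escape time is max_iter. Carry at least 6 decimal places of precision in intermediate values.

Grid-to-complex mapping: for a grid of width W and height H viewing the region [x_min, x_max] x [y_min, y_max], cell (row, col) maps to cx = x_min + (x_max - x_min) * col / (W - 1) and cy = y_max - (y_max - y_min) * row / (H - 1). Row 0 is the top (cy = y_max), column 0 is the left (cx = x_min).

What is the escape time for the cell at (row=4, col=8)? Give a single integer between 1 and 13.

z_0 = 0 + 0i, c = -0.1700 + 0.2989i
Iter 1: z = -0.1700 + 0.2989i, |z|^2 = 0.1182
Iter 2: z = -0.2304 + 0.1973i, |z|^2 = 0.0920
Iter 3: z = -0.1558 + 0.2080i, |z|^2 = 0.0675
Iter 4: z = -0.1890 + 0.2341i, |z|^2 = 0.0905
Iter 5: z = -0.1891 + 0.2104i, |z|^2 = 0.0800
Iter 6: z = -0.1785 + 0.2193i, |z|^2 = 0.0800
Iter 7: z = -0.1862 + 0.2206i, |z|^2 = 0.0833
Iter 8: z = -0.1840 + 0.2167i, |z|^2 = 0.0808
Iter 9: z = -0.1831 + 0.2191i, |z|^2 = 0.0816
Iter 10: z = -0.1845 + 0.2186i, |z|^2 = 0.0818
Iter 11: z = -0.1838 + 0.2182i, |z|^2 = 0.0814
Iter 12: z = -0.1839 + 0.2187i, |z|^2 = 0.0816

Answer: 13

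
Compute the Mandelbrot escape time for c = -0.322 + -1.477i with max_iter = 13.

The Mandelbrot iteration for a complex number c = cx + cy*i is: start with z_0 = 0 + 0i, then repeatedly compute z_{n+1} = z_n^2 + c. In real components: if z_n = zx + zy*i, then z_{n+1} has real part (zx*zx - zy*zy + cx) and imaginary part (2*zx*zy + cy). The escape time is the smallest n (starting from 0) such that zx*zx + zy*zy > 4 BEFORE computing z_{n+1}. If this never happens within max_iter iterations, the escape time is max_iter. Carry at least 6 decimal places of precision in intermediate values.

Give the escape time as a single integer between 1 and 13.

z_0 = 0 + 0i, c = -0.3220 + -1.4770i
Iter 1: z = -0.3220 + -1.4770i, |z|^2 = 2.2852
Iter 2: z = -2.3998 + -0.5258i, |z|^2 = 6.0357
Escaped at iteration 2

Answer: 2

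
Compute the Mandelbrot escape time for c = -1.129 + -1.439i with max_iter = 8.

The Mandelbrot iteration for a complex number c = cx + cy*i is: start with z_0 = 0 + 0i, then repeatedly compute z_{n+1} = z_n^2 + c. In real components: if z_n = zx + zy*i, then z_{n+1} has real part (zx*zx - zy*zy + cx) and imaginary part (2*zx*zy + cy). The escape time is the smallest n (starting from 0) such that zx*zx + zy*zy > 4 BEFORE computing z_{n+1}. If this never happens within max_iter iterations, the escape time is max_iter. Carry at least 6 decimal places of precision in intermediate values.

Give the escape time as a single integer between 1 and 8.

z_0 = 0 + 0i, c = -1.1290 + -1.4390i
Iter 1: z = -1.1290 + -1.4390i, |z|^2 = 3.3454
Iter 2: z = -1.9251 + 1.8103i, |z|^2 = 6.9830
Escaped at iteration 2

Answer: 2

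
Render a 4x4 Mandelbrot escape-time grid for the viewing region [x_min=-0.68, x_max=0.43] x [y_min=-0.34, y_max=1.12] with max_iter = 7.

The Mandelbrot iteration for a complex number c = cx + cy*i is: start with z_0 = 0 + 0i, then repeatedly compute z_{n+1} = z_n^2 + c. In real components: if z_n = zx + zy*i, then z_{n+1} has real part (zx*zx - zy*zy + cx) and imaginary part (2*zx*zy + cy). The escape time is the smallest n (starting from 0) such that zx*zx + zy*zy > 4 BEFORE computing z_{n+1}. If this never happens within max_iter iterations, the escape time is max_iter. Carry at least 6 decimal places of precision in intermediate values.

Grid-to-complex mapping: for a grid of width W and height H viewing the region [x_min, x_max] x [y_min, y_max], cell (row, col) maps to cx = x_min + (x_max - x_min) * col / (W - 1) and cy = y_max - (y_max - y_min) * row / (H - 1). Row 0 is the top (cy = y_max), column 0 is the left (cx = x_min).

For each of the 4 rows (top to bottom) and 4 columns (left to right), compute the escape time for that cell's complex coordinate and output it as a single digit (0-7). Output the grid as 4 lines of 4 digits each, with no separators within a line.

Answer: 3442
6776
7777
7777

Derivation:
(row=0, col=0): c = -0.6800 + 1.1200i → escape time 3
(row=0, col=1): c = -0.3100 + 1.1200i → escape time 4
(row=0, col=2): c = 0.0600 + 1.1200i → escape time 4
(row=0, col=3): c = 0.4300 + 1.1200i → escape time 2
(row=1, col=0): c = -0.6800 + 0.6333i → escape time 6
(row=1, col=1): c = -0.3100 + 0.6333i → escape time 7
(row=1, col=2): c = 0.0600 + 0.6333i → escape time 7
(row=1, col=3): c = 0.4300 + 0.6333i → escape time 6
(row=2, col=0): c = -0.6800 + 0.1467i → escape time 7
(row=2, col=1): c = -0.3100 + 0.1467i → escape time 7
(row=2, col=2): c = 0.0600 + 0.1467i → escape time 7
(row=2, col=3): c = 0.4300 + 0.1467i → escape time 7
(row=3, col=0): c = -0.6800 + -0.3400i → escape time 7
(row=3, col=1): c = -0.3100 + -0.3400i → escape time 7
(row=3, col=2): c = 0.0600 + -0.3400i → escape time 7
(row=3, col=3): c = 0.4300 + -0.3400i → escape time 7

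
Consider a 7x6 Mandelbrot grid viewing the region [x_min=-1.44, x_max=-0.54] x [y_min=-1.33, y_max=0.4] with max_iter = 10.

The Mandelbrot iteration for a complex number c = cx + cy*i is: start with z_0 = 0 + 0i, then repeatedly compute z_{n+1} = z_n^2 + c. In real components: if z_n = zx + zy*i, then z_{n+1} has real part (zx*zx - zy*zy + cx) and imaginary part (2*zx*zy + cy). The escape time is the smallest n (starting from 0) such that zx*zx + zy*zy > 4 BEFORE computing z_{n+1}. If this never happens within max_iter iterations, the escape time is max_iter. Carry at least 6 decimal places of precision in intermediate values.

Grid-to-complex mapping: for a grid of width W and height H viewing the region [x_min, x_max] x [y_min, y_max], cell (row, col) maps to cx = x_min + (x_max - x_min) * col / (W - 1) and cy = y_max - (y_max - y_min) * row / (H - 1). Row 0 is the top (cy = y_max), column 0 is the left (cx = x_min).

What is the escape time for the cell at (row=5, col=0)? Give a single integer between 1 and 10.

Answer: 2

Derivation:
z_0 = 0 + 0i, c = -1.4400 + -1.3300i
Iter 1: z = -1.4400 + -1.3300i, |z|^2 = 3.8425
Iter 2: z = -1.1353 + 2.5004i, |z|^2 = 7.5409
Escaped at iteration 2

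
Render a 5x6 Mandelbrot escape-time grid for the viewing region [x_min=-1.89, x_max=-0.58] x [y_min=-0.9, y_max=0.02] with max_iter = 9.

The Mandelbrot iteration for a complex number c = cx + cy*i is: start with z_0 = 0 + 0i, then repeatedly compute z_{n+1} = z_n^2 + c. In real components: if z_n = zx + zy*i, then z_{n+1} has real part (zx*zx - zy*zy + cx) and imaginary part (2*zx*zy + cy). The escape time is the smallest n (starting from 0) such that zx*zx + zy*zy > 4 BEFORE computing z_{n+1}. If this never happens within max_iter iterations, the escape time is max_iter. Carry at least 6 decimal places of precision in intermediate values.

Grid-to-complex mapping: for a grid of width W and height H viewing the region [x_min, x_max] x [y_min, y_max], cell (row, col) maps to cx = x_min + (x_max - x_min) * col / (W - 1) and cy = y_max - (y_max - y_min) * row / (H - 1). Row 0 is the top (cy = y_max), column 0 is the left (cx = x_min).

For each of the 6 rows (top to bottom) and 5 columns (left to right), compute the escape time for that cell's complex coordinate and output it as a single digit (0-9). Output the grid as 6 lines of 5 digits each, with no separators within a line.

(row=0, col=0): c = -1.8900 + 0.0200i → escape time 7
(row=0, col=1): c = -1.5625 + 0.0200i → escape time 9
(row=0, col=2): c = -1.2350 + 0.0200i → escape time 9
(row=0, col=3): c = -0.9075 + 0.0200i → escape time 9
(row=0, col=4): c = -0.5800 + 0.0200i → escape time 9
(row=1, col=0): c = -1.8900 + -0.1640i → escape time 4
(row=1, col=1): c = -1.5625 + -0.1640i → escape time 5
(row=1, col=2): c = -1.2350 + -0.1640i → escape time 9
(row=1, col=3): c = -0.9075 + -0.1640i → escape time 9
(row=1, col=4): c = -0.5800 + -0.1640i → escape time 9
(row=2, col=0): c = -1.8900 + -0.3480i → escape time 3
(row=2, col=1): c = -1.5625 + -0.3480i → escape time 4
(row=2, col=2): c = -1.2350 + -0.3480i → escape time 9
(row=2, col=3): c = -0.9075 + -0.3480i → escape time 8
(row=2, col=4): c = -0.5800 + -0.3480i → escape time 9
(row=3, col=0): c = -1.8900 + -0.5320i → escape time 2
(row=3, col=1): c = -1.5625 + -0.5320i → escape time 3
(row=3, col=2): c = -1.2350 + -0.5320i → escape time 4
(row=3, col=3): c = -0.9075 + -0.5320i → escape time 5
(row=3, col=4): c = -0.5800 + -0.5320i → escape time 9
(row=4, col=0): c = -1.8900 + -0.7160i → escape time 1
(row=4, col=1): c = -1.5625 + -0.7160i → escape time 3
(row=4, col=2): c = -1.2350 + -0.7160i → escape time 3
(row=4, col=3): c = -0.9075 + -0.7160i → escape time 4
(row=4, col=4): c = -0.5800 + -0.7160i → escape time 7
(row=5, col=0): c = -1.8900 + -0.9000i → escape time 1
(row=5, col=1): c = -1.5625 + -0.9000i → escape time 3
(row=5, col=2): c = -1.2350 + -0.9000i → escape time 3
(row=5, col=3): c = -0.9075 + -0.9000i → escape time 3
(row=5, col=4): c = -0.5800 + -0.9000i → escape time 4

Answer: 79999
45999
34989
23459
13347
13334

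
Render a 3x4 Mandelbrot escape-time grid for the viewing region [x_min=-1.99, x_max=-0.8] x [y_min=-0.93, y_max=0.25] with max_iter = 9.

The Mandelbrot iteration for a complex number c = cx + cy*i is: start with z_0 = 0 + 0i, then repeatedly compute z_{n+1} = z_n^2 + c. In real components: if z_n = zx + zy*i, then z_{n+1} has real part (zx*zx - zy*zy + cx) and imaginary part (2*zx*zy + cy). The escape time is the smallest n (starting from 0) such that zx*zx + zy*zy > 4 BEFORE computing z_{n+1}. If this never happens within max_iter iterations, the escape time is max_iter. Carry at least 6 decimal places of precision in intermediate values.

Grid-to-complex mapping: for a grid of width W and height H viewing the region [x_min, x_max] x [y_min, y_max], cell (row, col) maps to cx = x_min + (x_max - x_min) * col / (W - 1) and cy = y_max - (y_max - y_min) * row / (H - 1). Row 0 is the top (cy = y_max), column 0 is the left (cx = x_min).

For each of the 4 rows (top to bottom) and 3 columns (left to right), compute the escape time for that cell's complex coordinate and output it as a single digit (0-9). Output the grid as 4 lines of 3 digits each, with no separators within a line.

Answer: 159
399
136
133

Derivation:
(row=0, col=0): c = -1.9900 + 0.2500i → escape time 1
(row=0, col=1): c = -1.3950 + 0.2500i → escape time 5
(row=0, col=2): c = -0.8000 + 0.2500i → escape time 9
(row=1, col=0): c = -1.9900 + -0.1433i → escape time 3
(row=1, col=1): c = -1.3950 + -0.1433i → escape time 9
(row=1, col=2): c = -0.8000 + -0.1433i → escape time 9
(row=2, col=0): c = -1.9900 + -0.5367i → escape time 1
(row=2, col=1): c = -1.3950 + -0.5367i → escape time 3
(row=2, col=2): c = -0.8000 + -0.5367i → escape time 6
(row=3, col=0): c = -1.9900 + -0.9300i → escape time 1
(row=3, col=1): c = -1.3950 + -0.9300i → escape time 3
(row=3, col=2): c = -0.8000 + -0.9300i → escape time 3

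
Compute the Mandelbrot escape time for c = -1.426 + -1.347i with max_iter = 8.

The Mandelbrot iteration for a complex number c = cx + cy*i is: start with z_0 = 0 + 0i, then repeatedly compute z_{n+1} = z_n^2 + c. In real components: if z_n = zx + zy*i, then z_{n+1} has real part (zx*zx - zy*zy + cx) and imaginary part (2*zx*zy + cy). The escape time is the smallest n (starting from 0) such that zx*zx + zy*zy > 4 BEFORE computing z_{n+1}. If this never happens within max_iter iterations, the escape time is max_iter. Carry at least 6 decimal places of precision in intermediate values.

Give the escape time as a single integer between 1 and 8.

z_0 = 0 + 0i, c = -1.4260 + -1.3470i
Iter 1: z = -1.4260 + -1.3470i, |z|^2 = 3.8479
Iter 2: z = -1.2069 + 2.4946i, |z|^2 = 7.6799
Escaped at iteration 2

Answer: 2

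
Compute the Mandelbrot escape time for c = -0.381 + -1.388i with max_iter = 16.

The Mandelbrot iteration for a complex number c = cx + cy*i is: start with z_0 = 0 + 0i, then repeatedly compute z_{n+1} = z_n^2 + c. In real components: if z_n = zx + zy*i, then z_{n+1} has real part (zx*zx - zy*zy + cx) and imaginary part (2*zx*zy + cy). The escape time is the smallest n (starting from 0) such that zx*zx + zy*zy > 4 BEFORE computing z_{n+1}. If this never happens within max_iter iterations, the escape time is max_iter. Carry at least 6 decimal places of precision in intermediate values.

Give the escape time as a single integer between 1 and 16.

Answer: 2

Derivation:
z_0 = 0 + 0i, c = -0.3810 + -1.3880i
Iter 1: z = -0.3810 + -1.3880i, |z|^2 = 2.0717
Iter 2: z = -2.1624 + -0.3303i, |z|^2 = 4.7850
Escaped at iteration 2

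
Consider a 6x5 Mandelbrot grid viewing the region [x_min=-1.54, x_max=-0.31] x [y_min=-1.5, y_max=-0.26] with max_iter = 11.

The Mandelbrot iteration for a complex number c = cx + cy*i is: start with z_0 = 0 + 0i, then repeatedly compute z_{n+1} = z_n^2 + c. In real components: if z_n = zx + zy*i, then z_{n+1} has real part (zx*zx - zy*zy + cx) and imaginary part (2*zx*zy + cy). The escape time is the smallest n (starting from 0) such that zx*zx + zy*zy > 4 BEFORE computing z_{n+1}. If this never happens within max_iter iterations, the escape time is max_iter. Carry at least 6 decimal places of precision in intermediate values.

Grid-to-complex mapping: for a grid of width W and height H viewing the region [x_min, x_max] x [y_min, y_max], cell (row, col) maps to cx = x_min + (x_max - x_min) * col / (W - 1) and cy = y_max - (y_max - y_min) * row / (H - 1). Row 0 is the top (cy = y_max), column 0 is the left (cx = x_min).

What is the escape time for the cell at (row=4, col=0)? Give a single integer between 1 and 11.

Answer: 1

Derivation:
z_0 = 0 + 0i, c = -1.5400 + -1.5000i
Iter 1: z = -1.5400 + -1.5000i, |z|^2 = 4.6216
Escaped at iteration 1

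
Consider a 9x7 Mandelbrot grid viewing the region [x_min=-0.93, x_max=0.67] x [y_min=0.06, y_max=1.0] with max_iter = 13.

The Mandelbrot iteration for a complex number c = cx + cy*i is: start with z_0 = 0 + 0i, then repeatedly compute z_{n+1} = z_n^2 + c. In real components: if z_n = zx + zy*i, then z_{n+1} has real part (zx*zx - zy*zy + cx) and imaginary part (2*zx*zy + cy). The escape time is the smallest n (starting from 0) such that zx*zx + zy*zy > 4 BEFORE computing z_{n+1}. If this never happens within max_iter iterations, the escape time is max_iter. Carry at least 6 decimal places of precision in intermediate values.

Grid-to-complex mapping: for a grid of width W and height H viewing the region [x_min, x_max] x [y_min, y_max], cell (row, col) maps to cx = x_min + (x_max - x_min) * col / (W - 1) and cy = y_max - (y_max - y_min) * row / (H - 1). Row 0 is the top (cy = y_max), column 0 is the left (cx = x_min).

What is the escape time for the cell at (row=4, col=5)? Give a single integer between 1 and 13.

z_0 = 0 + 0i, c = 0.0700 + 0.3733i
Iter 1: z = 0.0700 + 0.3733i, |z|^2 = 0.1443
Iter 2: z = -0.0645 + 0.4256i, |z|^2 = 0.1853
Iter 3: z = -0.1070 + 0.3184i, |z|^2 = 0.1129
Iter 4: z = -0.0200 + 0.3052i, |z|^2 = 0.0935
Iter 5: z = -0.0227 + 0.3611i, |z|^2 = 0.1309
Iter 6: z = -0.0599 + 0.3569i, |z|^2 = 0.1310
Iter 7: z = -0.0538 + 0.3306i, |z|^2 = 0.1122
Iter 8: z = -0.0364 + 0.3378i, |z|^2 = 0.1154
Iter 9: z = -0.0428 + 0.3488i, |z|^2 = 0.1235
Iter 10: z = -0.0498 + 0.3435i, |z|^2 = 0.1205
Iter 11: z = -0.0455 + 0.3391i, |z|^2 = 0.1171
Iter 12: z = -0.0429 + 0.3425i, |z|^2 = 0.1191

Answer: 13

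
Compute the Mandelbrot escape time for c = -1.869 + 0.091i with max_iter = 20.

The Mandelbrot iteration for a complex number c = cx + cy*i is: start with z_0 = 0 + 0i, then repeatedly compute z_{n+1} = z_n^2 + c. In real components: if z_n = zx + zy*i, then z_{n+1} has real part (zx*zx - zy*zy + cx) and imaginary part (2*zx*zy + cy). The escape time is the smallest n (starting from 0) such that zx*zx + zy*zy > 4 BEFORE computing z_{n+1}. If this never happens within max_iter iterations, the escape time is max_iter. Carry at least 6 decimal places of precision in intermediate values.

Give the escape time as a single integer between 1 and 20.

z_0 = 0 + 0i, c = -1.8690 + 0.0910i
Iter 1: z = -1.8690 + 0.0910i, |z|^2 = 3.5014
Iter 2: z = 1.6159 + -0.2492i, |z|^2 = 2.6731
Iter 3: z = 0.6800 + -0.7142i, |z|^2 = 0.9725
Iter 4: z = -1.9167 + -0.8803i, |z|^2 = 4.4488
Escaped at iteration 4

Answer: 4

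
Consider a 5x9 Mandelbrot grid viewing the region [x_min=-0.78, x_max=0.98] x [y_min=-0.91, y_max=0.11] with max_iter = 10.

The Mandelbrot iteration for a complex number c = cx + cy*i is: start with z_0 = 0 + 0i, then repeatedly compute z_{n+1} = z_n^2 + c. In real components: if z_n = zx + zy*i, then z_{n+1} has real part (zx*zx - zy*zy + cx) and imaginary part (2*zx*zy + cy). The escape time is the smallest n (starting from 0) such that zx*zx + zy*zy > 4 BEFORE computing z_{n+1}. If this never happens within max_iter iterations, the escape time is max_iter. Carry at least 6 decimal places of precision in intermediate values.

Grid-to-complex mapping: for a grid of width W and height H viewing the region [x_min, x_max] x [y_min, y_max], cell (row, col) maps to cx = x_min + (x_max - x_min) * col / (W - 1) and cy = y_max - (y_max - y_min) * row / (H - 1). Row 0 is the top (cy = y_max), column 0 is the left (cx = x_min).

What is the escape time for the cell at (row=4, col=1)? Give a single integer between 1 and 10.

z_0 = 0 + 0i, c = -0.3400 + -0.4000i
Iter 1: z = -0.3400 + -0.4000i, |z|^2 = 0.2756
Iter 2: z = -0.3844 + -0.1280i, |z|^2 = 0.1641
Iter 3: z = -0.2086 + -0.3016i, |z|^2 = 0.1345
Iter 4: z = -0.3874 + -0.2742i, |z|^2 = 0.2253
Iter 5: z = -0.2651 + -0.1876i, |z|^2 = 0.1054
Iter 6: z = -0.3049 + -0.3006i, |z|^2 = 0.1833
Iter 7: z = -0.3374 + -0.2167i, |z|^2 = 0.1608
Iter 8: z = -0.2731 + -0.2538i, |z|^2 = 0.1390
Iter 9: z = -0.3298 + -0.2614i, |z|^2 = 0.1771

Answer: 10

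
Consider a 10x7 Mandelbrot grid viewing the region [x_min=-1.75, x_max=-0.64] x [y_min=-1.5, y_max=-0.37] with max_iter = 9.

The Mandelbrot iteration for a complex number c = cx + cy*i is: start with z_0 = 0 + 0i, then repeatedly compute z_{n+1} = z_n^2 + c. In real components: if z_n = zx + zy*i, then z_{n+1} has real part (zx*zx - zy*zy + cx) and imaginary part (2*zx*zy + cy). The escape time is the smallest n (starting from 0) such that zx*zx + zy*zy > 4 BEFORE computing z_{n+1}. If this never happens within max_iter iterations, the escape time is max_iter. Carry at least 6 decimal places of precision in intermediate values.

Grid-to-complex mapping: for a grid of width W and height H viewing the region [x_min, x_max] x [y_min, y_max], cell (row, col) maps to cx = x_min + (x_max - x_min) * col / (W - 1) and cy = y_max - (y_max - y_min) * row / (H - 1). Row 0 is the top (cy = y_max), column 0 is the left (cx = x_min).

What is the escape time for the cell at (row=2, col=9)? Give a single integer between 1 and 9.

z_0 = 0 + 0i, c = -0.6400 + -0.7467i
Iter 1: z = -0.6400 + -0.7467i, |z|^2 = 0.9671
Iter 2: z = -0.7879 + 0.2091i, |z|^2 = 0.6645
Iter 3: z = -0.0629 + -1.0761i, |z|^2 = 1.1620
Iter 4: z = -1.7941 + -0.6113i, |z|^2 = 3.5924
Iter 5: z = 2.2050 + 1.4467i, |z|^2 = 6.9551
Escaped at iteration 5

Answer: 5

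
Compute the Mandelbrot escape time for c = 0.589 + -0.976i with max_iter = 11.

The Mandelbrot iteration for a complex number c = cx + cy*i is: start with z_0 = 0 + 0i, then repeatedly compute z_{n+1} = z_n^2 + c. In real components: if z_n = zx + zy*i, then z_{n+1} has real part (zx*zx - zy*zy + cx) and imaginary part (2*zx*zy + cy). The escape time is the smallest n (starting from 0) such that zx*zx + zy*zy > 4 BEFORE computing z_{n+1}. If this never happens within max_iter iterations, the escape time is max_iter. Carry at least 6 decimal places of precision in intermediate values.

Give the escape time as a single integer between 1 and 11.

z_0 = 0 + 0i, c = 0.5890 + -0.9760i
Iter 1: z = 0.5890 + -0.9760i, |z|^2 = 1.2995
Iter 2: z = -0.0167 + -2.1257i, |z|^2 = 4.5190
Escaped at iteration 2

Answer: 2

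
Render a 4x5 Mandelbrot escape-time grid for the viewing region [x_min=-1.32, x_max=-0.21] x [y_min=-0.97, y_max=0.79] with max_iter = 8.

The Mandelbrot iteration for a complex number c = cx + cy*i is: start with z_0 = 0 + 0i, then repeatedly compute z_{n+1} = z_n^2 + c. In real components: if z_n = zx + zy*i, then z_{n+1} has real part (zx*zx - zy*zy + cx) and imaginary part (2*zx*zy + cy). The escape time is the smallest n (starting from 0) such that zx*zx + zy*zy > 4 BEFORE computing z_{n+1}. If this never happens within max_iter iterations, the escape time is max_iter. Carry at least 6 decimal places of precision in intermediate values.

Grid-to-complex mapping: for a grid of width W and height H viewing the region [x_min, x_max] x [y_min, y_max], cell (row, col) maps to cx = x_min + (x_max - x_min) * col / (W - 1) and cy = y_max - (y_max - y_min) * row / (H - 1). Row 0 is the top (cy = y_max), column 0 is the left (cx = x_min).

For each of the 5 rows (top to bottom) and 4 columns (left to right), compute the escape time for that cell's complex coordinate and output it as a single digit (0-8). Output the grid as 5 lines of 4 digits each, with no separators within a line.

(row=0, col=0): c = -1.3200 + 0.7900i → escape time 3
(row=0, col=1): c = -0.9500 + 0.7900i → escape time 3
(row=0, col=2): c = -0.5800 + 0.7900i → escape time 5
(row=0, col=3): c = -0.2100 + 0.7900i → escape time 8
(row=1, col=0): c = -1.3200 + 0.3500i → escape time 6
(row=1, col=1): c = -0.9500 + 0.3500i → escape time 8
(row=1, col=2): c = -0.5800 + 0.3500i → escape time 8
(row=1, col=3): c = -0.2100 + 0.3500i → escape time 8
(row=2, col=0): c = -1.3200 + -0.0900i → escape time 8
(row=2, col=1): c = -0.9500 + -0.0900i → escape time 8
(row=2, col=2): c = -0.5800 + -0.0900i → escape time 8
(row=2, col=3): c = -0.2100 + -0.0900i → escape time 8
(row=3, col=0): c = -1.3200 + -0.5300i → escape time 3
(row=3, col=1): c = -0.9500 + -0.5300i → escape time 5
(row=3, col=2): c = -0.5800 + -0.5300i → escape time 8
(row=3, col=3): c = -0.2100 + -0.5300i → escape time 8
(row=4, col=0): c = -1.3200 + -0.9700i → escape time 3
(row=4, col=1): c = -0.9500 + -0.9700i → escape time 3
(row=4, col=2): c = -0.5800 + -0.9700i → escape time 4
(row=4, col=3): c = -0.2100 + -0.9700i → escape time 7

Answer: 3358
6888
8888
3588
3347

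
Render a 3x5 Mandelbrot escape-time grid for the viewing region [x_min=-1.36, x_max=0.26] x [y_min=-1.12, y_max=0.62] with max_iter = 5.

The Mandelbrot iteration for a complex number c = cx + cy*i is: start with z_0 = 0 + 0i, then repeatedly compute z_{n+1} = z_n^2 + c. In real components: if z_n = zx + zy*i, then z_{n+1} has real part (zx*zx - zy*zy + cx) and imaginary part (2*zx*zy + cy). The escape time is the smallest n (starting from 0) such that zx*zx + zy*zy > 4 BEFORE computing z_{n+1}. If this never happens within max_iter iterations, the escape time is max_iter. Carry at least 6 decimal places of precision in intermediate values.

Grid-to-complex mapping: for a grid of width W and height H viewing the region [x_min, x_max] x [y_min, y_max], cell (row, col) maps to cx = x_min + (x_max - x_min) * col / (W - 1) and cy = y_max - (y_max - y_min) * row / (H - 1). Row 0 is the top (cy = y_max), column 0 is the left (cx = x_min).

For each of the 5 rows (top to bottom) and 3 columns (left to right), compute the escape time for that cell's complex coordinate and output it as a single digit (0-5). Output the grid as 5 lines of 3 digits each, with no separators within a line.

(row=0, col=0): c = -1.3600 + 0.6200i → escape time 3
(row=0, col=1): c = -0.5500 + 0.6200i → escape time 5
(row=0, col=2): c = 0.2600 + 0.6200i → escape time 5
(row=1, col=0): c = -1.3600 + 0.1850i → escape time 5
(row=1, col=1): c = -0.5500 + 0.1850i → escape time 5
(row=1, col=2): c = 0.2600 + 0.1850i → escape time 5
(row=2, col=0): c = -1.3600 + -0.2500i → escape time 5
(row=2, col=1): c = -0.5500 + -0.2500i → escape time 5
(row=2, col=2): c = 0.2600 + -0.2500i → escape time 5
(row=3, col=0): c = -1.3600 + -0.6850i → escape time 3
(row=3, col=1): c = -0.5500 + -0.6850i → escape time 5
(row=3, col=2): c = 0.2600 + -0.6850i → escape time 5
(row=4, col=0): c = -1.3600 + -1.1200i → escape time 2
(row=4, col=1): c = -0.5500 + -1.1200i → escape time 3
(row=4, col=2): c = 0.2600 + -1.1200i → escape time 3

Answer: 355
555
555
355
233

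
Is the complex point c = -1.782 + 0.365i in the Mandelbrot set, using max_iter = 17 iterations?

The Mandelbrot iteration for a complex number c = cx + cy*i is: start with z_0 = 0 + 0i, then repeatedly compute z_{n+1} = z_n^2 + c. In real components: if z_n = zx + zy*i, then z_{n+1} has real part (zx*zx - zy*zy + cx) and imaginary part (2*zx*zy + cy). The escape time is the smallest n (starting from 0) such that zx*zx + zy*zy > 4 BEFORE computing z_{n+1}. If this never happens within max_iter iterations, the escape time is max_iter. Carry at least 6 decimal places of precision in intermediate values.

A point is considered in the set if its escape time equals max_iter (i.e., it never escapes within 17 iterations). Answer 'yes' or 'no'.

Answer: no

Derivation:
z_0 = 0 + 0i, c = -1.7820 + 0.3650i
Iter 1: z = -1.7820 + 0.3650i, |z|^2 = 3.3087
Iter 2: z = 1.2603 + -0.9359i, |z|^2 = 2.4642
Iter 3: z = -1.0695 + -1.9939i, |z|^2 = 5.1195
Escaped at iteration 3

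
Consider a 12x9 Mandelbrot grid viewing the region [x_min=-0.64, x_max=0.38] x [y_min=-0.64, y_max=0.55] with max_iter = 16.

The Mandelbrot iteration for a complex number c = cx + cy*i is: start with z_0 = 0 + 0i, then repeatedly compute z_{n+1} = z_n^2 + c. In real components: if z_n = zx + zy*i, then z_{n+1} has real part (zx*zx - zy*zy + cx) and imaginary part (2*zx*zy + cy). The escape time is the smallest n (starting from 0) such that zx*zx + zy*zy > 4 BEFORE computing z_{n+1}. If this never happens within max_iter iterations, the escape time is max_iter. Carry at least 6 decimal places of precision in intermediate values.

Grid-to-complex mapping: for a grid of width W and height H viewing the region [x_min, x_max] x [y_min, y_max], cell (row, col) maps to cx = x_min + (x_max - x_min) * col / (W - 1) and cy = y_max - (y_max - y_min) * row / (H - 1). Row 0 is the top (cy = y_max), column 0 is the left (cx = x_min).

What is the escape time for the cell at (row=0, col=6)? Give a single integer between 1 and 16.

z_0 = 0 + 0i, c = -0.0836 + 0.5500i
Iter 1: z = -0.0836 + 0.5500i, |z|^2 = 0.3095
Iter 2: z = -0.3791 + 0.4580i, |z|^2 = 0.3535
Iter 3: z = -0.1497 + 0.2027i, |z|^2 = 0.0635
Iter 4: z = -0.1023 + 0.4893i, |z|^2 = 0.2499
Iter 5: z = -0.3126 + 0.4499i, |z|^2 = 0.3001
Iter 6: z = -0.1883 + 0.2687i, |z|^2 = 0.1077
Iter 7: z = -0.1204 + 0.4488i, |z|^2 = 0.2159
Iter 8: z = -0.2706 + 0.4419i, |z|^2 = 0.2685
Iter 9: z = -0.2057 + 0.3109i, |z|^2 = 0.1390
Iter 10: z = -0.1380 + 0.4221i, |z|^2 = 0.1972
Iter 11: z = -0.2428 + 0.4335i, |z|^2 = 0.2469
Iter 12: z = -0.2127 + 0.3395i, |z|^2 = 0.1605
Iter 13: z = -0.1537 + 0.4056i, |z|^2 = 0.1881
Iter 14: z = -0.2245 + 0.4253i, |z|^2 = 0.2313
Iter 15: z = -0.2141 + 0.3590i, |z|^2 = 0.1747

Answer: 16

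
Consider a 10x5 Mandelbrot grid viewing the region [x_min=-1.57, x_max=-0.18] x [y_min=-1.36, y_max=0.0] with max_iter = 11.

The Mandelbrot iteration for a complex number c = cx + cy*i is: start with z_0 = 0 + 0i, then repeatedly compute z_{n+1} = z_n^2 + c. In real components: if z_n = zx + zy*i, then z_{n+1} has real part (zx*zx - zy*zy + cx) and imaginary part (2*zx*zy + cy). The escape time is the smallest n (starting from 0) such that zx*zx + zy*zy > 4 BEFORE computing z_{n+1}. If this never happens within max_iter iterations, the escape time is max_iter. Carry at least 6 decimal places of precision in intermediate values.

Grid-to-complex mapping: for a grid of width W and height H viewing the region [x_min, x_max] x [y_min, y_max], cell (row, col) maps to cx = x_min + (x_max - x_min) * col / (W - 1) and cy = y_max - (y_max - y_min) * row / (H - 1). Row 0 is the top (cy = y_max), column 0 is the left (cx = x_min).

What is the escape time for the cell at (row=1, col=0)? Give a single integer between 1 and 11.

z_0 = 0 + 0i, c = -1.5700 + -0.3400i
Iter 1: z = -1.5700 + -0.3400i, |z|^2 = 2.5805
Iter 2: z = 0.7793 + 0.7276i, |z|^2 = 1.1367
Iter 3: z = -1.4921 + 0.7940i, |z|^2 = 2.8568
Iter 4: z = 0.0258 + -2.7096i, |z|^2 = 7.3424
Escaped at iteration 4

Answer: 4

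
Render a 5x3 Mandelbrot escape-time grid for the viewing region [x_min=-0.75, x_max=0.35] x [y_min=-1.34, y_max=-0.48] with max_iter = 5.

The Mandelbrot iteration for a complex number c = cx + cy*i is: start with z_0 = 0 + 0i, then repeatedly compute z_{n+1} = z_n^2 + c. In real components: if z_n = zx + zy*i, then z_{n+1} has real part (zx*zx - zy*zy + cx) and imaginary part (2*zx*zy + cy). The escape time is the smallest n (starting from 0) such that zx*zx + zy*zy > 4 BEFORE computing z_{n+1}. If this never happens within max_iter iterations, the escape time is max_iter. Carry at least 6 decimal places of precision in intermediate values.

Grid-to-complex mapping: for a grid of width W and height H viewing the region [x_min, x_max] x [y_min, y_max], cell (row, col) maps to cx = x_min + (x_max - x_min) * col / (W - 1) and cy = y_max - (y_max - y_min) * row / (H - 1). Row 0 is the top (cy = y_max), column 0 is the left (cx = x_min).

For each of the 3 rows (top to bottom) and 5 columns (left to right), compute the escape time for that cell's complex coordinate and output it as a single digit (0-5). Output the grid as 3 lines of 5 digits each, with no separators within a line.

(row=0, col=0): c = -0.7500 + -0.4800i → escape time 5
(row=0, col=1): c = -0.4750 + -0.4800i → escape time 5
(row=0, col=2): c = -0.2000 + -0.4800i → escape time 5
(row=0, col=3): c = 0.0750 + -0.4800i → escape time 5
(row=0, col=4): c = 0.3500 + -0.4800i → escape time 5
(row=1, col=0): c = -0.7500 + -0.9100i → escape time 4
(row=1, col=1): c = -0.4750 + -0.9100i → escape time 4
(row=1, col=2): c = -0.2000 + -0.9100i → escape time 5
(row=1, col=3): c = 0.0750 + -0.9100i → escape time 5
(row=1, col=4): c = 0.3500 + -0.9100i → escape time 4
(row=2, col=0): c = -0.7500 + -1.3400i → escape time 2
(row=2, col=1): c = -0.4750 + -1.3400i → escape time 2
(row=2, col=2): c = -0.2000 + -1.3400i → escape time 2
(row=2, col=3): c = 0.0750 + -1.3400i → escape time 2
(row=2, col=4): c = 0.3500 + -1.3400i → escape time 2

Answer: 55555
44554
22222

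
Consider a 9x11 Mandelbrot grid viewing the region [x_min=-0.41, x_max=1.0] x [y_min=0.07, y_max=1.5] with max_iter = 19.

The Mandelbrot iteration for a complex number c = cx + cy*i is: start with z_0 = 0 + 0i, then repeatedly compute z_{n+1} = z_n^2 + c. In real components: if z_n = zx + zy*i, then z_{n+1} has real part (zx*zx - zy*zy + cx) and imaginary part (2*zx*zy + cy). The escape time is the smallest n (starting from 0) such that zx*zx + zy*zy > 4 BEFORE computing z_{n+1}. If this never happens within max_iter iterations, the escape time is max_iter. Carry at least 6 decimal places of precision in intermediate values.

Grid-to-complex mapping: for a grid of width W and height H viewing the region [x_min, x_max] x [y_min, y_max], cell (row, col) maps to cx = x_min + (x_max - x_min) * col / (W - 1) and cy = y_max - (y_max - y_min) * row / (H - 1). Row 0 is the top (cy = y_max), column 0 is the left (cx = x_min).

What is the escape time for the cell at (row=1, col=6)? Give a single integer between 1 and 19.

Answer: 2

Derivation:
z_0 = 0 + 0i, c = 0.6475 + 1.3570i
Iter 1: z = 0.6475 + 1.3570i, |z|^2 = 2.2607
Iter 2: z = -0.7747 + 3.1143i, |z|^2 = 10.2991
Escaped at iteration 2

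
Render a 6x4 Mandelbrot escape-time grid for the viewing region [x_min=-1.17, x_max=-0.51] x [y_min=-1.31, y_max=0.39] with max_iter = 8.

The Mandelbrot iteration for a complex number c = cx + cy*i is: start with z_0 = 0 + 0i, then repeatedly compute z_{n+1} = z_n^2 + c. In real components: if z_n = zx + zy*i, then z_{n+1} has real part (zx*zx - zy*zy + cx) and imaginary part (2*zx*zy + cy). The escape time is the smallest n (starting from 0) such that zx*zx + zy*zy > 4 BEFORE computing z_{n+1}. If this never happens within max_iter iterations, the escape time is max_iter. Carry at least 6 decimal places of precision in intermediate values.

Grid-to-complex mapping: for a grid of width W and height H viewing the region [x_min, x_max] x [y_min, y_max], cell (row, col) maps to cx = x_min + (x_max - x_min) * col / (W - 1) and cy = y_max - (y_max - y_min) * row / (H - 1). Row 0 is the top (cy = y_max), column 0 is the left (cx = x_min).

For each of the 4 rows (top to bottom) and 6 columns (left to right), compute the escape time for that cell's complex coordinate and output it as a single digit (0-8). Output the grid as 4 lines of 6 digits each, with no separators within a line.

Answer: 787888
888888
334456
222233

Derivation:
(row=0, col=0): c = -1.1700 + 0.3900i → escape time 7
(row=0, col=1): c = -1.0380 + 0.3900i → escape time 8
(row=0, col=2): c = -0.9060 + 0.3900i → escape time 7
(row=0, col=3): c = -0.7740 + 0.3900i → escape time 8
(row=0, col=4): c = -0.6420 + 0.3900i → escape time 8
(row=0, col=5): c = -0.5100 + 0.3900i → escape time 8
(row=1, col=0): c = -1.1700 + -0.1767i → escape time 8
(row=1, col=1): c = -1.0380 + -0.1767i → escape time 8
(row=1, col=2): c = -0.9060 + -0.1767i → escape time 8
(row=1, col=3): c = -0.7740 + -0.1767i → escape time 8
(row=1, col=4): c = -0.6420 + -0.1767i → escape time 8
(row=1, col=5): c = -0.5100 + -0.1767i → escape time 8
(row=2, col=0): c = -1.1700 + -0.7433i → escape time 3
(row=2, col=1): c = -1.0380 + -0.7433i → escape time 3
(row=2, col=2): c = -0.9060 + -0.7433i → escape time 4
(row=2, col=3): c = -0.7740 + -0.7433i → escape time 4
(row=2, col=4): c = -0.6420 + -0.7433i → escape time 5
(row=2, col=5): c = -0.5100 + -0.7433i → escape time 6
(row=3, col=0): c = -1.1700 + -1.3100i → escape time 2
(row=3, col=1): c = -1.0380 + -1.3100i → escape time 2
(row=3, col=2): c = -0.9060 + -1.3100i → escape time 2
(row=3, col=3): c = -0.7740 + -1.3100i → escape time 2
(row=3, col=4): c = -0.6420 + -1.3100i → escape time 3
(row=3, col=5): c = -0.5100 + -1.3100i → escape time 3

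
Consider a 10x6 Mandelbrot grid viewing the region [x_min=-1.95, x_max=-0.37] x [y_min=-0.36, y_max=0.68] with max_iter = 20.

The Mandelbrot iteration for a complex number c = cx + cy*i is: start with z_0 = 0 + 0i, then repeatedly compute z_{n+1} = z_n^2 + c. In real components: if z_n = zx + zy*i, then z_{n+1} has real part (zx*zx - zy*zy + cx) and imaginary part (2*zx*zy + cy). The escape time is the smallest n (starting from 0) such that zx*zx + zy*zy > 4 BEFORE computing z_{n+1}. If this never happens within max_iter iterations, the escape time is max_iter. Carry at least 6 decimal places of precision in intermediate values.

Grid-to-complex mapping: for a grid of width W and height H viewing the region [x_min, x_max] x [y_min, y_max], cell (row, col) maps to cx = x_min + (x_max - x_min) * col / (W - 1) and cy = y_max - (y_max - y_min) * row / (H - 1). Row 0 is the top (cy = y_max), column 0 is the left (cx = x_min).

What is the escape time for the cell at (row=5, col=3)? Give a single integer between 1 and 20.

Answer: 5

Derivation:
z_0 = 0 + 0i, c = -1.4233 + -0.3600i
Iter 1: z = -1.4233 + -0.3600i, |z|^2 = 2.1555
Iter 2: z = 0.4729 + 0.6648i, |z|^2 = 0.6656
Iter 3: z = -1.6416 + 0.2688i, |z|^2 = 2.7672
Iter 4: z = 1.1993 + -1.2426i, |z|^2 = 2.9824
Iter 5: z = -1.5291 + -3.3406i, |z|^2 = 13.4975
Escaped at iteration 5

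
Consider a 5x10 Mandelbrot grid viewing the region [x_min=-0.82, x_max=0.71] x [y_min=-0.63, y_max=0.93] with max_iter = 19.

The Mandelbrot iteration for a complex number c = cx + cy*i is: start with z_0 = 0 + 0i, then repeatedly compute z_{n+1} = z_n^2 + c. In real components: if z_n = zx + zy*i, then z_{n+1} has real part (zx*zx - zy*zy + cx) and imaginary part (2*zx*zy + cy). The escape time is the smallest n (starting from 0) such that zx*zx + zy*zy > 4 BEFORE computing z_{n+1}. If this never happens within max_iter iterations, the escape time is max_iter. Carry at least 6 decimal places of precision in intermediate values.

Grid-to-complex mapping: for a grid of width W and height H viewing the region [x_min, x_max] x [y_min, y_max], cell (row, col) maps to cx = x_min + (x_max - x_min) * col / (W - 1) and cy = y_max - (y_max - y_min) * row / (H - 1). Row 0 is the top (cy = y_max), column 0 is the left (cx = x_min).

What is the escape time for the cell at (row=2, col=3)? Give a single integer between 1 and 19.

z_0 = 0 + 0i, c = 0.3275 + 0.5833i
Iter 1: z = 0.3275 + 0.5833i, |z|^2 = 0.4475
Iter 2: z = 0.0945 + 0.9654i, |z|^2 = 0.9410
Iter 3: z = -0.5956 + 0.7658i, |z|^2 = 0.9411
Iter 4: z = 0.0959 + -0.3288i, |z|^2 = 0.1173
Iter 5: z = 0.2286 + 0.5203i, |z|^2 = 0.3229
Iter 6: z = 0.1090 + 0.8212i, |z|^2 = 0.6862
Iter 7: z = -0.3349 + 0.7624i, |z|^2 = 0.6934
Iter 8: z = -0.1416 + 0.0726i, |z|^2 = 0.0253
Iter 9: z = 0.3423 + 0.5628i, |z|^2 = 0.4338
Iter 10: z = 0.1280 + 0.9686i, |z|^2 = 0.9545
Iter 11: z = -0.5943 + 0.8312i, |z|^2 = 1.0440
Iter 12: z = -0.0102 + -0.4045i, |z|^2 = 0.1638
Iter 13: z = 0.1639 + 0.5916i, |z|^2 = 0.3769
Iter 14: z = 0.0044 + 0.7773i, |z|^2 = 0.6043
Iter 15: z = -0.2767 + 0.5901i, |z|^2 = 0.4248
Iter 16: z = 0.0558 + 0.2567i, |z|^2 = 0.0690
Iter 17: z = 0.2647 + 0.6120i, |z|^2 = 0.4446
Iter 18: z = 0.0230 + 0.9073i, |z|^2 = 0.8238

Answer: 19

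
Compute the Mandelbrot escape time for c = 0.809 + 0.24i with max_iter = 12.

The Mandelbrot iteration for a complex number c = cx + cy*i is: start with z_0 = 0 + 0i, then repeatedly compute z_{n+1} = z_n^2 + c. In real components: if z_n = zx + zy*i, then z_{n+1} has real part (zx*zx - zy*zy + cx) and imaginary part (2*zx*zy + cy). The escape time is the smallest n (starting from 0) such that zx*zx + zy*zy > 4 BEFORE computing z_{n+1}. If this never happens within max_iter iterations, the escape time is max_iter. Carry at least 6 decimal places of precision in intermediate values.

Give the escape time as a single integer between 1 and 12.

Answer: 3

Derivation:
z_0 = 0 + 0i, c = 0.8090 + 0.2400i
Iter 1: z = 0.8090 + 0.2400i, |z|^2 = 0.7121
Iter 2: z = 1.4059 + 0.6283i, |z|^2 = 2.3713
Iter 3: z = 2.3907 + 2.0067i, |z|^2 = 9.7423
Escaped at iteration 3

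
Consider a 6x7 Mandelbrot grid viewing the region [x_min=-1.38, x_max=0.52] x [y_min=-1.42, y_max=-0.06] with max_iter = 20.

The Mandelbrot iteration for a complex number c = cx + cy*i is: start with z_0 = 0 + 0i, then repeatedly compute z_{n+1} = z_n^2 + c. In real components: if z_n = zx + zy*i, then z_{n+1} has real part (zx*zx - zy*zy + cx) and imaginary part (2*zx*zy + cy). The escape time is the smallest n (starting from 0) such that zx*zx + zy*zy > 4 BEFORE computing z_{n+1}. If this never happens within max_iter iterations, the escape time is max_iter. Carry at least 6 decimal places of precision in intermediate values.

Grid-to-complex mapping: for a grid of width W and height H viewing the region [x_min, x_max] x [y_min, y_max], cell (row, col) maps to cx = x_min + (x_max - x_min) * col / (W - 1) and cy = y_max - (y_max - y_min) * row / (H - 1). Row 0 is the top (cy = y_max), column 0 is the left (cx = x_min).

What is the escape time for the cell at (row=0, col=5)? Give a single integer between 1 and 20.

Answer: 5

Derivation:
z_0 = 0 + 0i, c = 0.5200 + -0.0600i
Iter 1: z = 0.5200 + -0.0600i, |z|^2 = 0.2740
Iter 2: z = 0.7868 + -0.1224i, |z|^2 = 0.6340
Iter 3: z = 1.1241 + -0.2526i, |z|^2 = 1.3274
Iter 4: z = 1.7197 + -0.6279i, |z|^2 = 3.3517
Iter 5: z = 3.0832 + -2.2196i, |z|^2 = 14.4329
Escaped at iteration 5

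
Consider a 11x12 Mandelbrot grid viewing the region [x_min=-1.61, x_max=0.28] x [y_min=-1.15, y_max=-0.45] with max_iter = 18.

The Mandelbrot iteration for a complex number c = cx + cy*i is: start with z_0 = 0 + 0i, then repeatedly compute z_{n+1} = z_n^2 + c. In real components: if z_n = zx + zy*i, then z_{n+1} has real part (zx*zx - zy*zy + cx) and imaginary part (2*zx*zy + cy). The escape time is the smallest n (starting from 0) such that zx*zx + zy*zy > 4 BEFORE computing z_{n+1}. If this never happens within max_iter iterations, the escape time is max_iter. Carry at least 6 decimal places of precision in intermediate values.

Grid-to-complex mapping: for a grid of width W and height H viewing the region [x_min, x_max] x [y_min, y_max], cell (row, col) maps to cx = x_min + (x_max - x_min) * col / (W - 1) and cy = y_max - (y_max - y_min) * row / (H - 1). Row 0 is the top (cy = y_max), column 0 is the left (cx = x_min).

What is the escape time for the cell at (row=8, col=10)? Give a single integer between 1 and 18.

Answer: 4

Derivation:
z_0 = 0 + 0i, c = 0.2800 + -0.9591i
Iter 1: z = 0.2800 + -0.9591i, |z|^2 = 0.9983
Iter 2: z = -0.5615 + -1.4962i, |z|^2 = 2.5538
Iter 3: z = -1.6433 + 0.7210i, |z|^2 = 3.2203
Iter 4: z = 2.4607 + -3.3287i, |z|^2 = 17.1355
Escaped at iteration 4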